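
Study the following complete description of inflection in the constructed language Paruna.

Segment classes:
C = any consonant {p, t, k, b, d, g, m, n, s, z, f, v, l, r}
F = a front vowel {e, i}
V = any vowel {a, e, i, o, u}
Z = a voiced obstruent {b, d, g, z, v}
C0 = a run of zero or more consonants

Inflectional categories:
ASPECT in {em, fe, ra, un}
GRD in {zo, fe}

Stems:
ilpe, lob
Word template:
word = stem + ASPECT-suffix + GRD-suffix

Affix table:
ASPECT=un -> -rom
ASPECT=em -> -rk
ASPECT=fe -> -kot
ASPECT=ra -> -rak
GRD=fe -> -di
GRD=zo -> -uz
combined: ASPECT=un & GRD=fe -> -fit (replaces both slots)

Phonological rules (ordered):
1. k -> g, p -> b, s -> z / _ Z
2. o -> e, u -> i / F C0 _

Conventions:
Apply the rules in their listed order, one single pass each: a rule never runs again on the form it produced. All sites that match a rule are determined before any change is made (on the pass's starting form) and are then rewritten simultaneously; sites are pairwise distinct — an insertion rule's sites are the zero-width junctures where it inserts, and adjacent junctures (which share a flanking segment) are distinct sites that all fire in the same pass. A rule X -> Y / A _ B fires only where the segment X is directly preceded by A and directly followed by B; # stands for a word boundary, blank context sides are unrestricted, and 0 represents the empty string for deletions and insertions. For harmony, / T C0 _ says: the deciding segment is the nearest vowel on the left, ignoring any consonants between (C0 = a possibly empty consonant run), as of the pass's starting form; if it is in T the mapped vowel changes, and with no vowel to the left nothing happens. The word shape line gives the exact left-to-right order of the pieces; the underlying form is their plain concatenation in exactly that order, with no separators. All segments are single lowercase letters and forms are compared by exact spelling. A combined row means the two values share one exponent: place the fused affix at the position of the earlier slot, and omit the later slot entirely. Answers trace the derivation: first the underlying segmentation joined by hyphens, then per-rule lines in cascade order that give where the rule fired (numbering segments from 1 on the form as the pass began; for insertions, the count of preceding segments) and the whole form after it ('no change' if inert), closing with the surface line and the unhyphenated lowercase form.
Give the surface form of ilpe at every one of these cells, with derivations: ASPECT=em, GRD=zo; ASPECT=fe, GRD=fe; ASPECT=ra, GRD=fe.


cell ASPECT=em, GRD=zo:
underlying: ilpe-rk-uz
1. k -> g, p -> b, s -> z / _ Z: no change
2. o -> e, u -> i / F C0 _: fires at position(s) 7: ilperkiz
surface: ilperkiz

cell ASPECT=fe, GRD=fe:
underlying: ilpe-kot-di
1. k -> g, p -> b, s -> z / _ Z: no change
2. o -> e, u -> i / F C0 _: fires at position(s) 6: ilpeketdi
surface: ilpeketdi

cell ASPECT=ra, GRD=fe:
underlying: ilpe-rak-di
1. k -> g, p -> b, s -> z / _ Z: fires at position(s) 7: ilperagdi
2. o -> e, u -> i / F C0 _: no change
surface: ilperagdi


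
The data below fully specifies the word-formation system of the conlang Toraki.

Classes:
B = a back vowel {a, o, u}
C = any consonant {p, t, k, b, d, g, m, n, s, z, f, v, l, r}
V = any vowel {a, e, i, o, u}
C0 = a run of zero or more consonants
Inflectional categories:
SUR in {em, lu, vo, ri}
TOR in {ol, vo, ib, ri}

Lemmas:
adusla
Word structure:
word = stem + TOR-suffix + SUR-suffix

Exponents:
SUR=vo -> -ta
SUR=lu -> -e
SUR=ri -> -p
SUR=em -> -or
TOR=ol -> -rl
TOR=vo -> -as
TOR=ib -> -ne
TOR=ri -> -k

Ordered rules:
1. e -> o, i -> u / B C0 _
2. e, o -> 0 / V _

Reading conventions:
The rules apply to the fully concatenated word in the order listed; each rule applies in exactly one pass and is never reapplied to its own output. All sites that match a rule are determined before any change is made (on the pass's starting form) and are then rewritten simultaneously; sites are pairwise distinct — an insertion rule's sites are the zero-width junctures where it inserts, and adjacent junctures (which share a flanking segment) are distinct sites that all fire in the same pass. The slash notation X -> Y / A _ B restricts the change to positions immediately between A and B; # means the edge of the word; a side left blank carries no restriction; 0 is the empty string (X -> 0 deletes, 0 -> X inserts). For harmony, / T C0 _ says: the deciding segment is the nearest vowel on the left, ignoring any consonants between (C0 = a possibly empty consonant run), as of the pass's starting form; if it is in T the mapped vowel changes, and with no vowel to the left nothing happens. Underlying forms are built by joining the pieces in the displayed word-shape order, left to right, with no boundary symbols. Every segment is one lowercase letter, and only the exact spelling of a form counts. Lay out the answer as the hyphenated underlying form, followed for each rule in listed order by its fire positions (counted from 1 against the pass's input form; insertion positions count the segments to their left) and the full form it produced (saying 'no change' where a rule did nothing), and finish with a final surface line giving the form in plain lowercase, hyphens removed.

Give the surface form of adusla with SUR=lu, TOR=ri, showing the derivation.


underlying: adusla-k-e
1. e -> o, i -> u / B C0 _: fires at position(s) 8: aduslako
2. e, o -> 0 / V _: no change
surface: aduslako


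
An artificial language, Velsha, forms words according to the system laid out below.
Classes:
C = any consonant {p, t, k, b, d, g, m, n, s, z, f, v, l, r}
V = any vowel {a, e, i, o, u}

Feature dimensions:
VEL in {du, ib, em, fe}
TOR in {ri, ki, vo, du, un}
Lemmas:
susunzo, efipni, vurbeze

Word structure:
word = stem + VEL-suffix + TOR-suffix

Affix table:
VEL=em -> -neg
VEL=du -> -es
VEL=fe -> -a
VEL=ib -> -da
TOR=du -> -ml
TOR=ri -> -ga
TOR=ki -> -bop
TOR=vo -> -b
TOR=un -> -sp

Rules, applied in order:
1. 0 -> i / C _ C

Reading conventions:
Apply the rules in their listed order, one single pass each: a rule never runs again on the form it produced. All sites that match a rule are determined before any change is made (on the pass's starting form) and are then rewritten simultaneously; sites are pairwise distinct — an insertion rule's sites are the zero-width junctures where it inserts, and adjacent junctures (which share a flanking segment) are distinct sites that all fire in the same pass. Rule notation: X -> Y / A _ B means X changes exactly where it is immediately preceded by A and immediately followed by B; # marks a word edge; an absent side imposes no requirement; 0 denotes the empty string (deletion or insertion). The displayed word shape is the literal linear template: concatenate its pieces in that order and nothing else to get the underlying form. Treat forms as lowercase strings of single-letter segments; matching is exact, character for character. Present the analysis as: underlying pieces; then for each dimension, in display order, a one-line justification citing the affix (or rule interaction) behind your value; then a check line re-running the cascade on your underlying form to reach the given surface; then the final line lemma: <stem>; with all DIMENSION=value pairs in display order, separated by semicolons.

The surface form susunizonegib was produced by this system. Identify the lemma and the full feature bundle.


underlying: susunzo-neg-b
VEL=em - signalled by the affix -neg
TOR=vo - signalled by the affix -b
check: susunzonegb -> susunizonegib
lemma: susunzo; VEL=em; TOR=vo


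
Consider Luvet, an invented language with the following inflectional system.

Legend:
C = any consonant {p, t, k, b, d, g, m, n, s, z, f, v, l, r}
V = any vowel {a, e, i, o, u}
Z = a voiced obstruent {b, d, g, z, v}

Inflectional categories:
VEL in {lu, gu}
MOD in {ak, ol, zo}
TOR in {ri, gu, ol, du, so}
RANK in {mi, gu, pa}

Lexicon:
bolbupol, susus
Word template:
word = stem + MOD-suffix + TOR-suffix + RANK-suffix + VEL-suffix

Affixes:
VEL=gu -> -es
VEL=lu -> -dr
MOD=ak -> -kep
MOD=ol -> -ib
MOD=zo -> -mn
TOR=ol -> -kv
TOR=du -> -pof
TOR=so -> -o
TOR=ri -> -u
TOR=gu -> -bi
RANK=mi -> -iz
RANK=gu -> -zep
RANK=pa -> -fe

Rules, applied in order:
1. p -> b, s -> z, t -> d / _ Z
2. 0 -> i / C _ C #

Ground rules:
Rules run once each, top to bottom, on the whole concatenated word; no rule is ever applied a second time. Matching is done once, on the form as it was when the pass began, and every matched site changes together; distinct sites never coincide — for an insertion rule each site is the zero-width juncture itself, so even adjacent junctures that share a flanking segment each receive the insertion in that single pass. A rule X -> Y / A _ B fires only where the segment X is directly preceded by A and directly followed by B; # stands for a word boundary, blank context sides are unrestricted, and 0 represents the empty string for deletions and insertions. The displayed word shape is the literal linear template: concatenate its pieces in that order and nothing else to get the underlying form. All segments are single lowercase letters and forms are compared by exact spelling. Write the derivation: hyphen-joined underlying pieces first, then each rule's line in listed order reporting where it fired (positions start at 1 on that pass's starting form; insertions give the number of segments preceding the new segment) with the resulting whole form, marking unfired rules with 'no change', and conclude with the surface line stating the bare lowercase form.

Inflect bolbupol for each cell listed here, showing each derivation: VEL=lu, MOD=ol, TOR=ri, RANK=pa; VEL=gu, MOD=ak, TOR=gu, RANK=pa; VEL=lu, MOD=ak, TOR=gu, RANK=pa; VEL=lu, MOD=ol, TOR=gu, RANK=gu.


cell VEL=lu, MOD=ol, TOR=ri, RANK=pa:
underlying: bolbupol-ib-u-fe-dr
1. p -> b, s -> z, t -> d / _ Z: no change
2. 0 -> i / C _ C #: inserts after position(s) 14: bolbupolibufedir
surface: bolbupolibufedir

cell VEL=gu, MOD=ak, TOR=gu, RANK=pa:
underlying: bolbupol-kep-bi-fe-es
1. p -> b, s -> z, t -> d / _ Z: fires at position(s) 11: bolbupolkebbifees
2. 0 -> i / C _ C #: no change
surface: bolbupolkebbifees

cell VEL=lu, MOD=ak, TOR=gu, RANK=pa:
underlying: bolbupol-kep-bi-fe-dr
1. p -> b, s -> z, t -> d / _ Z: fires at position(s) 11: bolbupolkebbifedr
2. 0 -> i / C _ C #: inserts after position(s) 16: bolbupolkebbifedir
surface: bolbupolkebbifedir

cell VEL=lu, MOD=ol, TOR=gu, RANK=gu:
underlying: bolbupol-ib-bi-zep-dr
1. p -> b, s -> z, t -> d / _ Z: fires at position(s) 15: bolbupolibbizebdr
2. 0 -> i / C _ C #: inserts after position(s) 16: bolbupolibbizebdir
surface: bolbupolibbizebdir


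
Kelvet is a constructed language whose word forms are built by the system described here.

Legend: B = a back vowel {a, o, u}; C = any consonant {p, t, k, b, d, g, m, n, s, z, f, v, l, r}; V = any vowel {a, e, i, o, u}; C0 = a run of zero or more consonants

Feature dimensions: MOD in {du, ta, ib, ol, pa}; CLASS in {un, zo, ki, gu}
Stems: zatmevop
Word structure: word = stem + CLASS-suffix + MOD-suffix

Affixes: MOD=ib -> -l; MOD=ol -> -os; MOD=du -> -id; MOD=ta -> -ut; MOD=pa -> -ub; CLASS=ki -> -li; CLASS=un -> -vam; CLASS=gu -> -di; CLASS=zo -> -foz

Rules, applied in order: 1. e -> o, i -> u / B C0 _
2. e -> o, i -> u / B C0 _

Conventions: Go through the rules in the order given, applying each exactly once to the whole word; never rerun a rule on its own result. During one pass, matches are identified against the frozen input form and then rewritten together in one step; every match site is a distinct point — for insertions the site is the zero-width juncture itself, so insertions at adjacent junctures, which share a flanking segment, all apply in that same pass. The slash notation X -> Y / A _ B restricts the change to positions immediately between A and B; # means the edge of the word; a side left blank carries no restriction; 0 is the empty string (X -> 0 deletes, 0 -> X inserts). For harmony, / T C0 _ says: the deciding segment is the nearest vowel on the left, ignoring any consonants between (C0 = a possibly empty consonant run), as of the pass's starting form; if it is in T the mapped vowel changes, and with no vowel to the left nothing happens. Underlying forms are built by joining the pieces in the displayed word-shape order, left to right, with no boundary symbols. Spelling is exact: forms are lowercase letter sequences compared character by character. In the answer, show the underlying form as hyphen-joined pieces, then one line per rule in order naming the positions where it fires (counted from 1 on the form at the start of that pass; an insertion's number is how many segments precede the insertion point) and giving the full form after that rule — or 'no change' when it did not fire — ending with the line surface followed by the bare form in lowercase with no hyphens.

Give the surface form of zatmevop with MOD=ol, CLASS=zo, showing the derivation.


underlying: zatmevop-foz-os
1. e -> o, i -> u / B C0 _: fires at position(s) 5: zatmovopfozos
2. e -> o, i -> u / B C0 _: no change
surface: zatmovopfozos


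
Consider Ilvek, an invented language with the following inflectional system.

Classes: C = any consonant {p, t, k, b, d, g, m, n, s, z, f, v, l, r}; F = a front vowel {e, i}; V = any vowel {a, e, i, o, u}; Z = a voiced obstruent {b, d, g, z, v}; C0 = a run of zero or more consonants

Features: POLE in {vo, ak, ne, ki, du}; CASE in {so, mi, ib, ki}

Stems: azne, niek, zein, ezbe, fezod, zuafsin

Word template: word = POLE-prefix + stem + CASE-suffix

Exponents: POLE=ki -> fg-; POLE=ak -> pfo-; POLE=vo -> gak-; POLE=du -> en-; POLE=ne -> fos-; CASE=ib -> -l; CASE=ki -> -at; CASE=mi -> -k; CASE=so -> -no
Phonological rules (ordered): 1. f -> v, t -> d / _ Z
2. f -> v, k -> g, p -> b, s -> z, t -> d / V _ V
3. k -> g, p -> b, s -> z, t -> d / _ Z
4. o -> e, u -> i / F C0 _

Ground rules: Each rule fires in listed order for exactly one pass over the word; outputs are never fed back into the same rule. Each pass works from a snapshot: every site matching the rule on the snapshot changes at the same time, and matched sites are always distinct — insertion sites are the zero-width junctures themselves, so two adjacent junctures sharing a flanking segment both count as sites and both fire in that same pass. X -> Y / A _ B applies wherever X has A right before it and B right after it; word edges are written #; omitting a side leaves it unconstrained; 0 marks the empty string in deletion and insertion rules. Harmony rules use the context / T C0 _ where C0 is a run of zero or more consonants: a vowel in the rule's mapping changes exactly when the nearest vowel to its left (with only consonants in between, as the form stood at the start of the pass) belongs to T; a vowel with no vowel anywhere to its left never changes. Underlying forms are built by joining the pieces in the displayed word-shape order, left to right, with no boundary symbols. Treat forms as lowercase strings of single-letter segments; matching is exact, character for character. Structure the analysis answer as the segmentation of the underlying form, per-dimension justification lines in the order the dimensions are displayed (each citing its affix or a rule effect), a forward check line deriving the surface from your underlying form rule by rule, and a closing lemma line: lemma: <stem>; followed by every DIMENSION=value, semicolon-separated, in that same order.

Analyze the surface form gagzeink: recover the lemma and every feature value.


underlying: gak-zein-k
POLE=vo - signalled by the affix gak-
CASE=mi - signalled by the affix -k
check: gakzeink -> gakzeink -> gakzeink -> gagzeink -> gagzeink
lemma: zein; POLE=vo; CASE=mi


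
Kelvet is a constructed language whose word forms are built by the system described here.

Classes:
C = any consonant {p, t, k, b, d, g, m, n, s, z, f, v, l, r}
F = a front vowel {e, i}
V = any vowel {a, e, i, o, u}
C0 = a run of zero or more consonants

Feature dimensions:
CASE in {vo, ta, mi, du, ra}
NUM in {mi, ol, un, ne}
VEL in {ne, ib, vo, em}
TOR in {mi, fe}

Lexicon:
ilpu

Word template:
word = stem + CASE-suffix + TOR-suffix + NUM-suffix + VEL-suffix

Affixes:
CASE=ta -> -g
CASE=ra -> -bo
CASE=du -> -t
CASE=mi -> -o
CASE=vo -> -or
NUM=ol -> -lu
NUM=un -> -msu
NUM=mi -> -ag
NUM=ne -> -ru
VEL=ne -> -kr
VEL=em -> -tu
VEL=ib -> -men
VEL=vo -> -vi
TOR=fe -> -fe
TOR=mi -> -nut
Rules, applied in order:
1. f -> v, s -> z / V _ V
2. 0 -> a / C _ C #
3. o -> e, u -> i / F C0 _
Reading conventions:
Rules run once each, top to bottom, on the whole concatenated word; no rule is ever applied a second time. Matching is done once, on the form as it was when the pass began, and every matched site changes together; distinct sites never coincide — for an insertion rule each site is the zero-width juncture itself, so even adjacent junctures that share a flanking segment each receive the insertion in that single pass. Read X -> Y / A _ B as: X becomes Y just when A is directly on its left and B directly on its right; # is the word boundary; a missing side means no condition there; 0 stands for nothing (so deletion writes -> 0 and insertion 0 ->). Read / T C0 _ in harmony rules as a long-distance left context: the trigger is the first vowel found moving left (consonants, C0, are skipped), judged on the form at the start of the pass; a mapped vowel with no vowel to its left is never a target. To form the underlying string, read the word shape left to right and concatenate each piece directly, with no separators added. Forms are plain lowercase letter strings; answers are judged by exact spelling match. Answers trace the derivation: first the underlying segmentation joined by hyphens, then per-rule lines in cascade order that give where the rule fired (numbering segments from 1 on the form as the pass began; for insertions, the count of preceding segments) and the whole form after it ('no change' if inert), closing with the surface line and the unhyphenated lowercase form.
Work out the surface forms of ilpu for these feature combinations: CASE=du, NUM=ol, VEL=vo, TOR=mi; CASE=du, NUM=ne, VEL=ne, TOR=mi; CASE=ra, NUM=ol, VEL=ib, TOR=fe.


cell CASE=du, NUM=ol, VEL=vo, TOR=mi:
underlying: ilpu-t-nut-lu-vi
1. f -> v, s -> z / V _ V: no change
2. 0 -> a / C _ C #: no change
3. o -> e, u -> i / F C0 _: fires at position(s) 4: ilpitnutluvi
surface: ilpitnutluvi

cell CASE=du, NUM=ne, VEL=ne, TOR=mi:
underlying: ilpu-t-nut-ru-kr
1. f -> v, s -> z / V _ V: no change
2. 0 -> a / C _ C #: inserts after position(s) 11: ilputnutrukar
3. o -> e, u -> i / F C0 _: fires at position(s) 4: ilpitnutrukar
surface: ilpitnutrukar

cell CASE=ra, NUM=ol, VEL=ib, TOR=fe:
underlying: ilpu-bo-fe-lu-men
1. f -> v, s -> z / V _ V: fires at position(s) 7: ilpubovelumen
2. 0 -> a / C _ C #: no change
3. o -> e, u -> i / F C0 _: fires at position(s) 4, 10: ilpibovelimen
surface: ilpibovelimen


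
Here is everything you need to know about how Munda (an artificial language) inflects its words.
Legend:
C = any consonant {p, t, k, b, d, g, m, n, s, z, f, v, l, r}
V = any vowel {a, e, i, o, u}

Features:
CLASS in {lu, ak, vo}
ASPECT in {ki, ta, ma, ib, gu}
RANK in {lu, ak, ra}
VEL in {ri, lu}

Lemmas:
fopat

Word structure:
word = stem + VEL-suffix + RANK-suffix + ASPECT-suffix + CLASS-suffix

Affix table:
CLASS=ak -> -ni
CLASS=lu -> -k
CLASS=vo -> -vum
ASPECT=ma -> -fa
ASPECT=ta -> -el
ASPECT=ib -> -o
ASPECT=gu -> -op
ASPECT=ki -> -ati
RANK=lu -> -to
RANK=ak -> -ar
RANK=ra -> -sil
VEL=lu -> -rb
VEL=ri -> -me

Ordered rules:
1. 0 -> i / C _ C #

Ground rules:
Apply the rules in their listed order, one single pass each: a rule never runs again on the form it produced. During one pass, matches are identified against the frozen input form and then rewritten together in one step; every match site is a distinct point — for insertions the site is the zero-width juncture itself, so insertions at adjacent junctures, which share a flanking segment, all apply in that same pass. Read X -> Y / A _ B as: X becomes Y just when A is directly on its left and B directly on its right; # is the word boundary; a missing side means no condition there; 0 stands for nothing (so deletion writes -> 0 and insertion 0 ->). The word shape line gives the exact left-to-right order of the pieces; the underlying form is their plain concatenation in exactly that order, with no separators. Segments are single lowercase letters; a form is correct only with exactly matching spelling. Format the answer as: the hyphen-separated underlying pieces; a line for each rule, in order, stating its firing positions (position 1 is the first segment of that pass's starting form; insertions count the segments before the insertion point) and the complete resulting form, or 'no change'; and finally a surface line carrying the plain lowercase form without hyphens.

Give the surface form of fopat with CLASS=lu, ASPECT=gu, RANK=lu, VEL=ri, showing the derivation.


underlying: fopat-me-to-op-k
1. 0 -> i / C _ C #: inserts after position(s) 11: fopatmetoopik
surface: fopatmetoopik


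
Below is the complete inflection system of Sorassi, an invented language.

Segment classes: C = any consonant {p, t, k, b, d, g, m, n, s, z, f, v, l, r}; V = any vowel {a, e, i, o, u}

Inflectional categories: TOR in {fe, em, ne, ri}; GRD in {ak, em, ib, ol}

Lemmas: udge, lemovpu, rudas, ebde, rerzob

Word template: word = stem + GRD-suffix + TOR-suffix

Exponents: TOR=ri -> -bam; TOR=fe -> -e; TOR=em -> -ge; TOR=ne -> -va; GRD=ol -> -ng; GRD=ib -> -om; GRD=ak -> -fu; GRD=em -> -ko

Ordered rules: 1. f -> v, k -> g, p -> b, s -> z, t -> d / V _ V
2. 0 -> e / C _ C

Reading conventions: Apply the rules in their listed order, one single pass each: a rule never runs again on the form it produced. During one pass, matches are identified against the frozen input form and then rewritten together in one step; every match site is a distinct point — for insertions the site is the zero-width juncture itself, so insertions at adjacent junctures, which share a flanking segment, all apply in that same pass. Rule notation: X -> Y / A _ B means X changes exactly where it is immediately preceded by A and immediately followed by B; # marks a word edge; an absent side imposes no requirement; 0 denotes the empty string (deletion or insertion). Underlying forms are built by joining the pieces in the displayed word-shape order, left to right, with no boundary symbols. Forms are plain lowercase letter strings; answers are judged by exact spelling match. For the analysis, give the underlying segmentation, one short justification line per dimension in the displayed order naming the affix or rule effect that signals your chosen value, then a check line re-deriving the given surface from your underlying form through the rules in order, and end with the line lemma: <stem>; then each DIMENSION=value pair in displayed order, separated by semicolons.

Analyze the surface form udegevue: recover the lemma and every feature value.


underlying: udge-fu-e
TOR=fe - signalled by the affix -e
GRD=ak - signalled by the affix -fu
check: udgefue -> udgevue -> udegevue
lemma: udge; TOR=fe; GRD=ak


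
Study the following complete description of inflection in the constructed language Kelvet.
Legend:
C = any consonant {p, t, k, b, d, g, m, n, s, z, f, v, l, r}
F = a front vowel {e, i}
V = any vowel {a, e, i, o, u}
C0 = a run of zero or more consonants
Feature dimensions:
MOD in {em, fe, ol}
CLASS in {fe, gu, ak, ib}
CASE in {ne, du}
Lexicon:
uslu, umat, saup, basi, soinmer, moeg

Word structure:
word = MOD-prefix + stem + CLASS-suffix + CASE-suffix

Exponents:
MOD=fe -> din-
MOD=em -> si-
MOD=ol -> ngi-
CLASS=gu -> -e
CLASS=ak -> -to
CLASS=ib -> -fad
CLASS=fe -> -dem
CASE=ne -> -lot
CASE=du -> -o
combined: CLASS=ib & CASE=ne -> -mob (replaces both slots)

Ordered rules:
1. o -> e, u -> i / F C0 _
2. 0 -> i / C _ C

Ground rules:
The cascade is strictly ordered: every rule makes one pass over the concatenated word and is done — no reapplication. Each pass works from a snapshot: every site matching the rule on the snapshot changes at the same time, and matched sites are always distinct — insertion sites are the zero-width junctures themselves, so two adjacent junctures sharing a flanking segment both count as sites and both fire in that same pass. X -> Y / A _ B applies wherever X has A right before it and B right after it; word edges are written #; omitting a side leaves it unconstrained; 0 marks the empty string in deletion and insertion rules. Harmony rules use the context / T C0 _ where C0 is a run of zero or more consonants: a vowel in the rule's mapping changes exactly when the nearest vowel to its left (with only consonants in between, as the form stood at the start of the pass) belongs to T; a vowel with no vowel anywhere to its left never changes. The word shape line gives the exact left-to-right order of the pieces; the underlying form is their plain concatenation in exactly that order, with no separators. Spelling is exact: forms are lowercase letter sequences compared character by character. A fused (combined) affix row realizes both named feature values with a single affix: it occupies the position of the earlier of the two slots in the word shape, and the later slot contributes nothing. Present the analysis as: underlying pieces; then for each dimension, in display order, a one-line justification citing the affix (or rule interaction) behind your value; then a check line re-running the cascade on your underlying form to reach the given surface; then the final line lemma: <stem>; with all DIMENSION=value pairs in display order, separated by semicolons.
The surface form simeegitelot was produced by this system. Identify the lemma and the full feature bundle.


underlying: si-moeg-to-lot
MOD=em - signalled by the affix si-
CLASS=ak - signalled by the affix -to
CASE=ne - signalled by the affix -lot
check: simoegtolot -> simeegtelot -> simeegitelot
lemma: moeg; MOD=em; CLASS=ak; CASE=ne


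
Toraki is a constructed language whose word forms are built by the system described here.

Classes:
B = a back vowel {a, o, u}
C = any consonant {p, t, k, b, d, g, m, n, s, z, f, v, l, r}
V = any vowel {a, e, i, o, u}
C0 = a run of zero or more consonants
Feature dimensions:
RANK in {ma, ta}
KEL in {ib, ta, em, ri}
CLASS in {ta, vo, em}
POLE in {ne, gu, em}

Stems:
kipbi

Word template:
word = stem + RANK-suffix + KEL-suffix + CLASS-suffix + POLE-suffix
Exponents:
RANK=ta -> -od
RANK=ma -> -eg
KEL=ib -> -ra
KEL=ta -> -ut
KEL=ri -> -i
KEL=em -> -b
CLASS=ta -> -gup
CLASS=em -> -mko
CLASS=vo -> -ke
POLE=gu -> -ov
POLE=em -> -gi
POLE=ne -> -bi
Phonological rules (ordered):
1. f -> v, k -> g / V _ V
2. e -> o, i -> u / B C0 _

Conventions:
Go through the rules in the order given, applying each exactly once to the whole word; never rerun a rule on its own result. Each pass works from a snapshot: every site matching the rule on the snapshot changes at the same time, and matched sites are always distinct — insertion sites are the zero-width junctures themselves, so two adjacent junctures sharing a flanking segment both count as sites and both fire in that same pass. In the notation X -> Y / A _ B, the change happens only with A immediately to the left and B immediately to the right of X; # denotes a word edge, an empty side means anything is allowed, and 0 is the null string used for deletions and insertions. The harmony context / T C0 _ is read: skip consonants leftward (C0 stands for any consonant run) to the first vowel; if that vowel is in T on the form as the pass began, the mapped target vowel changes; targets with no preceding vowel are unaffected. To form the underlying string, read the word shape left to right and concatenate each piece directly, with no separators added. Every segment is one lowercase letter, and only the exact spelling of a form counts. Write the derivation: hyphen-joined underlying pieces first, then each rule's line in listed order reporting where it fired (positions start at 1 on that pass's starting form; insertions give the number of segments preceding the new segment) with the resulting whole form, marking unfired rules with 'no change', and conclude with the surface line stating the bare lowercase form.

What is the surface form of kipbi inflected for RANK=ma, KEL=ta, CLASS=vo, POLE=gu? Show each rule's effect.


underlying: kipbi-eg-ut-ke-ov
1. f -> v, k -> g / V _ V: no change
2. e -> o, i -> u / B C0 _: fires at position(s) 11: kipbiegutkoov
surface: kipbiegutkoov


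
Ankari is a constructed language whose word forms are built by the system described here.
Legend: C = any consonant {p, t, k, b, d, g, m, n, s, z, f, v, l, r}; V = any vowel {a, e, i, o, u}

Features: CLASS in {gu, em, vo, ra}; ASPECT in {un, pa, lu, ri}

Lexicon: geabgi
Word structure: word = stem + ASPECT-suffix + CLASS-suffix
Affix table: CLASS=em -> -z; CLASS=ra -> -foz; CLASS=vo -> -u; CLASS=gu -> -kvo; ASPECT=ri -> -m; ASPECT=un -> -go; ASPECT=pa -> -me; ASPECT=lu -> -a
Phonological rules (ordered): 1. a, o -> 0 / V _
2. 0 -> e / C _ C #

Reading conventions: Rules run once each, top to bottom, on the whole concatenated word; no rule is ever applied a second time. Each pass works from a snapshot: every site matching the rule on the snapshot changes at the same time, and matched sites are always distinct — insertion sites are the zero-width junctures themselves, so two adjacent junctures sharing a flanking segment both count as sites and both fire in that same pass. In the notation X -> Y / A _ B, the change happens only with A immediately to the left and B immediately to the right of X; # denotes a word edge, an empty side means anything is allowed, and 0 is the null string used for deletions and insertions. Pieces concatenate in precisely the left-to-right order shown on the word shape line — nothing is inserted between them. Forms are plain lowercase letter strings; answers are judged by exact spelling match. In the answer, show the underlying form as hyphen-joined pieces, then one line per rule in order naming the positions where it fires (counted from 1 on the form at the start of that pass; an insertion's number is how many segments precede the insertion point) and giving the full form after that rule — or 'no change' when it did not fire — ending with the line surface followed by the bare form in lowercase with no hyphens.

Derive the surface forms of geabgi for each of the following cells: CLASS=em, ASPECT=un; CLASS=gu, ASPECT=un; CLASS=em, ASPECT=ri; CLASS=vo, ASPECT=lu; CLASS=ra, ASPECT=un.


cell CLASS=em, ASPECT=un:
underlying: geabgi-go-z
1. a, o -> 0 / V _: fires at position(s) 3: gebgigoz
2. 0 -> e / C _ C #: no change
surface: gebgigoz

cell CLASS=gu, ASPECT=un:
underlying: geabgi-go-kvo
1. a, o -> 0 / V _: fires at position(s) 3: gebgigokvo
2. 0 -> e / C _ C #: no change
surface: gebgigokvo

cell CLASS=em, ASPECT=ri:
underlying: geabgi-m-z
1. a, o -> 0 / V _: fires at position(s) 3: gebgimz
2. 0 -> e / C _ C #: inserts after position(s) 6: gebgimez
surface: gebgimez

cell CLASS=vo, ASPECT=lu:
underlying: geabgi-a-u
1. a, o -> 0 / V _: fires at position(s) 3, 7: gebgiu
2. 0 -> e / C _ C #: no change
surface: gebgiu

cell CLASS=ra, ASPECT=un:
underlying: geabgi-go-foz
1. a, o -> 0 / V _: fires at position(s) 3: gebgigofoz
2. 0 -> e / C _ C #: no change
surface: gebgigofoz


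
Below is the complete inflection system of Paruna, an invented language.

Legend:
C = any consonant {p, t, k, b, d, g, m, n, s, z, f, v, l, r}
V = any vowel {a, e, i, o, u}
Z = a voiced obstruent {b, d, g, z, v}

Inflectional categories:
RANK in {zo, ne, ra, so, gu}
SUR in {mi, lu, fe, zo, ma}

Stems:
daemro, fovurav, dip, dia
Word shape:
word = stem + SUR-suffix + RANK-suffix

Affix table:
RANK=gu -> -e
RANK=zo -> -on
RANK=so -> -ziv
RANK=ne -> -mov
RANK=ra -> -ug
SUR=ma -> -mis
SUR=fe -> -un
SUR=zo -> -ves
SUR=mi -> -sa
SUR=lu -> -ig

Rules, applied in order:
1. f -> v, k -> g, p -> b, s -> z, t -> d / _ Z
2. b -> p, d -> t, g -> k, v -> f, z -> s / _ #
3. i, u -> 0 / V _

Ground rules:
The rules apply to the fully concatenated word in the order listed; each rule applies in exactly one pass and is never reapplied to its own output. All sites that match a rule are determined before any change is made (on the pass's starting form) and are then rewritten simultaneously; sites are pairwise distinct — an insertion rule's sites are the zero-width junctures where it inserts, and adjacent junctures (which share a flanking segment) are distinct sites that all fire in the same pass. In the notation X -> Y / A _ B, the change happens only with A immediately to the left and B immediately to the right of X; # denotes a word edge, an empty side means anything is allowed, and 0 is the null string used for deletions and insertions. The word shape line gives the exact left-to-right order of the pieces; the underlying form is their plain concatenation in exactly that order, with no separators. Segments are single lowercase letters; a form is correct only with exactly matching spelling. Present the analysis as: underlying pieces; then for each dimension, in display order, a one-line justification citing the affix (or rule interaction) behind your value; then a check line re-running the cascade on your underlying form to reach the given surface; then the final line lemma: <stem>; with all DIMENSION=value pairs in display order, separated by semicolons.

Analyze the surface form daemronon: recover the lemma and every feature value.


underlying: daemro-un-on
RANK=zo - signalled by the affix -on
SUR=fe - signalled by the affix -un
check: daemrounon -> daemrounon -> daemrounon -> daemronon
lemma: daemro; RANK=zo; SUR=fe


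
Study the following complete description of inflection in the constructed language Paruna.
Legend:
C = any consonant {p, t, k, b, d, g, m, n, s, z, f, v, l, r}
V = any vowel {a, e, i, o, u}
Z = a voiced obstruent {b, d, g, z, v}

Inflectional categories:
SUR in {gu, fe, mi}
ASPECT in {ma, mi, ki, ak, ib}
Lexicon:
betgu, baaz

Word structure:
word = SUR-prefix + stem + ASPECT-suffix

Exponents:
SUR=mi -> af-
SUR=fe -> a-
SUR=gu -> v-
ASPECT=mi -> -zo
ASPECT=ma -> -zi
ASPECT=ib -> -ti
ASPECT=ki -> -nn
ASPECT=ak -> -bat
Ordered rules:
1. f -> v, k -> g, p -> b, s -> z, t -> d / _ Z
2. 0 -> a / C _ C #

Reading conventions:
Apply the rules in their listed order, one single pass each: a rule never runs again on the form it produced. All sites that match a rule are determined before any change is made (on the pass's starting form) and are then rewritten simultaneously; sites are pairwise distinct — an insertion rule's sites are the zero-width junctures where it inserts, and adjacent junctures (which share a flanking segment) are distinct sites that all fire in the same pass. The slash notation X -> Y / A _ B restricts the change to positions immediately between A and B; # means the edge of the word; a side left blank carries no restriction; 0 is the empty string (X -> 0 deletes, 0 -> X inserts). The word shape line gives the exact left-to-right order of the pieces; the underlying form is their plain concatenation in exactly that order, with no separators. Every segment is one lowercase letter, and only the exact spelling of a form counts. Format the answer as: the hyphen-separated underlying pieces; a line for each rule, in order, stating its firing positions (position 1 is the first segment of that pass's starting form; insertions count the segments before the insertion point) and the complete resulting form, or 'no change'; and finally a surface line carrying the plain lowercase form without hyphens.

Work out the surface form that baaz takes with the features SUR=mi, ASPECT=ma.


underlying: af-baaz-zi
1. f -> v, k -> g, p -> b, s -> z, t -> d / _ Z: fires at position(s) 2: avbaazzi
2. 0 -> a / C _ C #: no change
surface: avbaazzi


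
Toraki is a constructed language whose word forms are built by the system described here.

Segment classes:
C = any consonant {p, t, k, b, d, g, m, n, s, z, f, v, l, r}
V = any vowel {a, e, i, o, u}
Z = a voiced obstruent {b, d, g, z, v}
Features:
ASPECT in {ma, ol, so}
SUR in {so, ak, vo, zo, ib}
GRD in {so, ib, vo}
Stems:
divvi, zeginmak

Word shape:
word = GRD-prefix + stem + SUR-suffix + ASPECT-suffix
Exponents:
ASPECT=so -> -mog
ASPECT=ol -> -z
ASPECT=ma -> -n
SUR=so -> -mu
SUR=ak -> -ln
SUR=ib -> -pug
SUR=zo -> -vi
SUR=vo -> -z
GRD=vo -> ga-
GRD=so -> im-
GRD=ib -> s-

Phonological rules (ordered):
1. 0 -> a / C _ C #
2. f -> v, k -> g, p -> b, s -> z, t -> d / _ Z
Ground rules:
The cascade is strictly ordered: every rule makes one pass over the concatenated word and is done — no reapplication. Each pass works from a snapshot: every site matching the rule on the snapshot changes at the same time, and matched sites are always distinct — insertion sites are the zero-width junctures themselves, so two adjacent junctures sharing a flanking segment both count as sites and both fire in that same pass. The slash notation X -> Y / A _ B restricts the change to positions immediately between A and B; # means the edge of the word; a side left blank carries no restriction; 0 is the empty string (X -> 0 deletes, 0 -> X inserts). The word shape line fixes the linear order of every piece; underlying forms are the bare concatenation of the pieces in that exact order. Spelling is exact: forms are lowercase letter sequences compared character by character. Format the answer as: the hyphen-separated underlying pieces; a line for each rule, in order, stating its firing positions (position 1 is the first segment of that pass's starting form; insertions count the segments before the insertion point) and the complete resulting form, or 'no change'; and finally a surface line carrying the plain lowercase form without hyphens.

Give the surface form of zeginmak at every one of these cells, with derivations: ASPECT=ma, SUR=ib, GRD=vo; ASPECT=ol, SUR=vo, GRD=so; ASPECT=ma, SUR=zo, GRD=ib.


cell ASPECT=ma, SUR=ib, GRD=vo:
underlying: ga-zeginmak-pug-n
1. 0 -> a / C _ C #: inserts after position(s) 13: gazeginmakpugan
2. f -> v, k -> g, p -> b, s -> z, t -> d / _ Z: no change
surface: gazeginmakpugan

cell ASPECT=ol, SUR=vo, GRD=so:
underlying: im-zeginmak-z-z
1. 0 -> a / C _ C #: inserts after position(s) 11: imzeginmakzaz
2. f -> v, k -> g, p -> b, s -> z, t -> d / _ Z: fires at position(s) 10: imzeginmagzaz
surface: imzeginmagzaz

cell ASPECT=ma, SUR=zo, GRD=ib:
underlying: s-zeginmak-vi-n
1. 0 -> a / C _ C #: no change
2. f -> v, k -> g, p -> b, s -> z, t -> d / _ Z: fires at position(s) 1, 9: zzeginmagvin
surface: zzeginmagvin


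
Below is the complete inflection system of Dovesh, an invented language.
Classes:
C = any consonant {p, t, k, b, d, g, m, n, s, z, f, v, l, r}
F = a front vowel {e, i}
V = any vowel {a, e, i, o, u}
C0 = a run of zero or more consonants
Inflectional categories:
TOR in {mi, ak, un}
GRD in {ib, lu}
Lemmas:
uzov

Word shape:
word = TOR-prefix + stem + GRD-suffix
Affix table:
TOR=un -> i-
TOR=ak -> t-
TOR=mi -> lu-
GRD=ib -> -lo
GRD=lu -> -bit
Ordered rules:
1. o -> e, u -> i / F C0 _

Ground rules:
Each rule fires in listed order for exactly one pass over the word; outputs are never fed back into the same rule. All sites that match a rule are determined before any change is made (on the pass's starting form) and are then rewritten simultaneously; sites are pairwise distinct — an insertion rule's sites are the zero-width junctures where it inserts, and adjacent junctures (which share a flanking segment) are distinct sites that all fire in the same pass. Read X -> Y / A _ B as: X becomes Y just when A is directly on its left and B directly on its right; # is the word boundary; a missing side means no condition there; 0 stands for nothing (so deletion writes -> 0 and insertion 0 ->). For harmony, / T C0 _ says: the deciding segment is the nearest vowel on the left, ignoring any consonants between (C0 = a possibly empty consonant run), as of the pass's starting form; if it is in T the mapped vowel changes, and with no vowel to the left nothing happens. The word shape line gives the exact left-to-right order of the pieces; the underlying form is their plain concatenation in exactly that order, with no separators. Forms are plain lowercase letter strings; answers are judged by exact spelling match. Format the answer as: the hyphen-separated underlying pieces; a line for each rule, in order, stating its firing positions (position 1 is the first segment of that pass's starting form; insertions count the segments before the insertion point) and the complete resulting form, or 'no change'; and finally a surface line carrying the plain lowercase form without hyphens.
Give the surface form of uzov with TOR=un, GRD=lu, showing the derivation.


underlying: i-uzov-bit
1. o -> e, u -> i / F C0 _: fires at position(s) 2: iizovbit
surface: iizovbit
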